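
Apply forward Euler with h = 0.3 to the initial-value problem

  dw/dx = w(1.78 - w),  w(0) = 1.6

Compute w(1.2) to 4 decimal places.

Euler: w_{n+1} = w_n + h·f(x_n, w_n).
x=0.000000, w=1.600000: f=0.288000 → w ← 1.600000 + 0.3·0.288000 = 1.686400
x=0.300000, w=1.686400: f=0.157847 → w ← 1.686400 + 0.3·0.157847 = 1.733754
x=0.600000, w=1.733754: f=0.080179 → w ← 1.733754 + 0.3·0.080179 = 1.757808
x=0.900000, w=1.757808: f=0.039010 → w ← 1.757808 + 0.3·0.039010 = 1.769511
w(1.2) ≈ 1.7695

1.7695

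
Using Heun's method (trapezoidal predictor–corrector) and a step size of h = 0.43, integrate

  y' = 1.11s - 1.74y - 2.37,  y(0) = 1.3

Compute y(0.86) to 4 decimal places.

Heun: k1 = f(s_n, y_n); k2 = f(s_n + h, y_n + h·k1); y_{n+1} = y_n + (h/2)·(k1 + k2).
s=0.000000, y=1.300000:
  k1 = f(0.000000, 1.300000) = -4.632000
  k2 = f(0.430000, -0.691760) = -0.689038
  y ← 1.300000 + (0.43/2)·(-4.632000 + (-0.689038)) = 0.155977
s=0.430000, y=0.155977:
  k1 = f(0.430000, 0.155977) = -2.164100
  k2 = f(0.860000, -0.774586) = -0.067620
  y ← 0.155977 + (0.43/2)·(-2.164100 + (-0.067620)) = -0.323843
y(0.86) ≈ -0.3238

-0.3238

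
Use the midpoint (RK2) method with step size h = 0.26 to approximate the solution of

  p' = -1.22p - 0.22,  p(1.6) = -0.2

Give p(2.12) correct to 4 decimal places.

-0.1909

Midpoint: k1 = f(t_n, p_n); k2 = f(t_n + h/2, p_n + (h/2)·k1); p_{n+1} = p_n + h·k2.
t=1.600000, p=-0.200000:
  k1 = f(1.600000, -0.200000) = 0.024000
  k2 = f(1.730000, -0.196880) = 0.020194
  p ← -0.200000 + 0.26·0.020194 = -0.194750
t=1.860000, p=-0.194750:
  k1 = f(1.860000, -0.194750) = 0.017595
  k2 = f(1.990000, -0.192462) = 0.014804
  p ← -0.194750 + 0.26·0.014804 = -0.190901
p(2.12) ≈ -0.1909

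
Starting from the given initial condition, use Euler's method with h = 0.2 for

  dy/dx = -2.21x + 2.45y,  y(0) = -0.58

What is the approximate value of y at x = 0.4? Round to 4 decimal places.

Euler: y_{n+1} = y_n + h·f(x_n, y_n).
x=0.000000, y=-0.580000: f=-1.421000 → y ← -0.580000 + 0.2·(-1.421000) = -0.864200
x=0.200000, y=-0.864200: f=-2.559290 → y ← -0.864200 + 0.2·(-2.559290) = -1.376058
y(0.4) ≈ -1.3761

-1.3761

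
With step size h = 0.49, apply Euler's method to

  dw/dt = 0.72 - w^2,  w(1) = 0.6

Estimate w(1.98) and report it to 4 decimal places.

0.8338

Euler: w_{n+1} = w_n + h·f(t_n, w_n).
t=1.000000, w=0.600000: f=0.360000 → w ← 0.600000 + 0.49·0.360000 = 0.776400
t=1.490000, w=0.776400: f=0.117203 → w ← 0.776400 + 0.49·0.117203 = 0.833829
w(1.98) ≈ 0.8338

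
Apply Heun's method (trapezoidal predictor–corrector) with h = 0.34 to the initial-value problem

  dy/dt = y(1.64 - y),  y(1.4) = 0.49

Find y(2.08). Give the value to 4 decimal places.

Heun: k1 = f(t_n, y_n); k2 = f(t_n + h, y_n + h·k1); y_{n+1} = y_n + (h/2)·(k1 + k2).
t=1.400000, y=0.490000:
  k1 = f(1.400000, 0.490000) = 0.563500
  k2 = f(1.740000, 0.681590) = 0.653243
  y ← 0.490000 + (0.34/2)·(0.563500 + 0.653243) = 0.696846
t=1.740000, y=0.696846:
  k1 = f(1.740000, 0.696846) = 0.657233
  k2 = f(2.080000, 0.920306) = 0.662339
  y ← 0.696846 + (0.34/2)·(0.657233 + 0.662339) = 0.921173
y(2.08) ≈ 0.9212

0.9212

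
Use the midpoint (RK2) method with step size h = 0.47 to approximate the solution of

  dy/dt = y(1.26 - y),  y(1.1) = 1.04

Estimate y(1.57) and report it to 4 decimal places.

1.1255

Midpoint: k1 = f(t_n, y_n); k2 = f(t_n + h/2, y_n + (h/2)·k1); y_{n+1} = y_n + h·k2.
t=1.100000, y=1.040000:
  k1 = f(1.100000, 1.040000) = 0.228800
  k2 = f(1.335000, 1.093768) = 0.181819
  y ← 1.040000 + 0.47·0.181819 = 1.125455
y(1.57) ≈ 1.1255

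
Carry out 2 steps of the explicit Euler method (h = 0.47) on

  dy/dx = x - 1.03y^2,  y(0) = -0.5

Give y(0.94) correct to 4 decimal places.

-0.5868

Euler: y_{n+1} = y_n + h·f(x_n, y_n).
x=0.000000, y=-0.500000: f=-0.257500 → y ← -0.500000 + 0.47·(-0.257500) = -0.621025
x=0.470000, y=-0.621025: f=0.072758 → y ← -0.621025 + 0.47·0.072758 = -0.586829
y(0.94) ≈ -0.5868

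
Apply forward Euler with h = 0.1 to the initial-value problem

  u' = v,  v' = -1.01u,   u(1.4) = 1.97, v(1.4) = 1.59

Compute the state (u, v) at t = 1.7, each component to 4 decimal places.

2.3857, 0.9469

Euler on (u,v): u_{n+1} = u_n + h·u', v_{n+1} = v_n + h·v'.
1.400000: (1.970000, 1.590000); f=(1.590000, -1.989700) → (2.129000, 1.391030)
1.500000: (2.129000, 1.391030); f=(1.391030, -2.150290) → (2.268103, 1.176001)
1.600000: (2.268103, 1.176001); f=(1.176001, -2.290784) → (2.385703, 0.946923)
(u(1.7), v(1.7)) ≈ (2.3857, 0.9469)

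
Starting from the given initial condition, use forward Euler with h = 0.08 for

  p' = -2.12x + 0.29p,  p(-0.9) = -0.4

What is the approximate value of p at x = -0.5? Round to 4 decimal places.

Euler: p_{n+1} = p_n + h·f(x_n, p_n).
x=-0.900000, p=-0.400000: f=1.792000 → p ← -0.400000 + 0.08·1.792000 = -0.256640
x=-0.820000, p=-0.256640: f=1.663974 → p ← -0.256640 + 0.08·1.663974 = -0.123522
x=-0.740000, p=-0.123522: f=1.532979 → p ← -0.123522 + 0.08·1.532979 = -0.000884
x=-0.660000, p=-0.000884: f=1.398944 → p ← -0.000884 + 0.08·1.398944 = 0.111032
x=-0.580000, p=0.111032: f=1.261799 → p ← 0.111032 + 0.08·1.261799 = 0.211976
p(-0.5) ≈ 0.2120

0.2120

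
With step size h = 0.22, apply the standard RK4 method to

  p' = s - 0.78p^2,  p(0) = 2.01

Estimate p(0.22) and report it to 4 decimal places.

RK4: k1 = f(s_n, p_n); k2 = f(s_n + h/2, p_n + (h/2)·k1); k3 = f(s_n + h/2, p_n + (h/2)·k2); k4 = f(s_n + h, p_n + h·k3); p_{n+1} = p_n + (h/6)·(k1 + 2k2 + 2k3 + k4).
s=0.000000, p=2.010000:
  k1 = f(0.000000, 2.010000) = -3.151278
  k2 = f(0.110000, 1.663359) = -2.048076
  k3 = f(0.110000, 1.784712) = -2.374452
  k4 = f(0.220000, 1.487620) = -1.506151
  p ← 2.010000 + (0.22/6)·(k1 + 2k2 + 2k3 + k4) = 1.514909
p(0.22) ≈ 1.5149

1.5149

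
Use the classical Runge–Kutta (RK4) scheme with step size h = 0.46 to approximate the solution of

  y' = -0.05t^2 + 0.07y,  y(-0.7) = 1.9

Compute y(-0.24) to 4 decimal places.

RK4: k1 = f(t_n, y_n); k2 = f(t_n + h/2, y_n + (h/2)·k1); k3 = f(t_n + h/2, y_n + (h/2)·k2); k4 = f(t_n + h, y_n + h·k3); y_{n+1} = y_n + (h/6)·(k1 + 2k2 + 2k3 + k4).
t=-0.700000, y=1.900000:
  k1 = f(-0.700000, 1.900000) = 0.108500
  k2 = f(-0.470000, 1.924955) = 0.123702
  k3 = f(-0.470000, 1.928451) = 0.123947
  k4 = f(-0.240000, 1.957015) = 0.134111
  y ← 1.900000 + (0.46/6)·(k1 + 2k2 + 2k3 + k4) = 1.956573
y(-0.24) ≈ 1.9566

1.9566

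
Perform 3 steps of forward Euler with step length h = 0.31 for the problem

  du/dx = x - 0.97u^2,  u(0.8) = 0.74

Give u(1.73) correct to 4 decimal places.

1.1246

Euler: u_{n+1} = u_n + h·f(x_n, u_n).
x=0.800000, u=0.740000: f=0.268828 → u ← 0.740000 + 0.31·0.268828 = 0.823337
x=1.110000, u=0.823337: f=0.452453 → u ← 0.823337 + 0.31·0.452453 = 0.963597
x=1.420000, u=0.963597: f=0.519336 → u ← 0.963597 + 0.31·0.519336 = 1.124591
u(1.73) ≈ 1.1246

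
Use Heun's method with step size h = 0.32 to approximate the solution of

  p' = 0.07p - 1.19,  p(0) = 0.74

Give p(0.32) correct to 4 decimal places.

Heun: k1 = f(s_n, p_n); k2 = f(s_n + h, p_n + h·k1); p_{n+1} = p_n + (h/2)·(k1 + k2).
s=0.000000, p=0.740000:
  k1 = f(0.000000, 0.740000) = -1.138200
  k2 = f(0.320000, 0.375776) = -1.163696
  p ← 0.740000 + (0.32/2)·(-1.138200 + (-1.163696)) = 0.371697
p(0.32) ≈ 0.3717

0.3717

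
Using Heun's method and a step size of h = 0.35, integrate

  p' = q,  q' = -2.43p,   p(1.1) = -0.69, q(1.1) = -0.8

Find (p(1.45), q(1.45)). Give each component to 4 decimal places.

-0.8673, -0.0941

Heun on (p,q): k1 = f(x_n, state_n); k2 = f(x_n + h, state_n + h·k1); state_{n+1} = state_n + (h/2)·(k1 + k2).
1.100000: (-0.690000, -0.800000)
  k1 = (-0.800000, 1.676700)
  predictor → (-0.970000, -0.213155)
  k2 = (-0.213155, 2.357100)
  → (-0.867302, -0.094085)
(p(1.45), q(1.45)) ≈ (-0.8673, -0.0941)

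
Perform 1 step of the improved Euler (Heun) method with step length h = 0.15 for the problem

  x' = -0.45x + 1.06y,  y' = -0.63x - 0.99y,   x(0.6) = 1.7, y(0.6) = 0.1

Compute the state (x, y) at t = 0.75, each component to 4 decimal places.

1.5905, -0.0578

Heun on (x,y): k1 = f(t_n, state_n); k2 = f(t_n + h, state_n + h·k1); state_{n+1} = state_n + (h/2)·(k1 + k2).
0.600000: (1.700000, 0.100000)
  k1 = (-0.659000, -1.170000)
  predictor → (1.601150, -0.075500)
  k2 = (-0.800547, -0.933980)
  → (1.590534, -0.057798)
(x(0.75), y(0.75)) ≈ (1.5905, -0.0578)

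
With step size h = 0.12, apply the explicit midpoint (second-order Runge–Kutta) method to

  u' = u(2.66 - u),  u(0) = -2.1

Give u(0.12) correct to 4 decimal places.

-3.8364

Midpoint: k1 = f(t_n, u_n); k2 = f(t_n + h/2, u_n + (h/2)·k1); u_{n+1} = u_n + h·k2.
t=0.000000, u=-2.100000:
  k1 = f(0.000000, -2.100000) = -9.996000
  k2 = f(0.060000, -2.699760) = -14.470066
  u ← -2.100000 + 0.12·(-14.470066) = -3.836408
u(0.12) ≈ -3.8364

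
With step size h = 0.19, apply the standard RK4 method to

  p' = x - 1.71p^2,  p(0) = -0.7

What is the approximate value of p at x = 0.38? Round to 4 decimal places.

RK4: k1 = f(x_n, p_n); k2 = f(x_n + h/2, p_n + (h/2)·k1); k3 = f(x_n + h/2, p_n + (h/2)·k2); k4 = f(x_n + h, p_n + h·k3); p_{n+1} = p_n + (h/6)·(k1 + 2k2 + 2k3 + k4).
x=0.000000, p=-0.700000:
  k1 = f(0.000000, -0.700000) = -0.837900
  k2 = f(0.095000, -0.779600) = -0.944299
  k3 = f(0.095000, -0.789708) = -0.971423
  k4 = f(0.190000, -0.884570) = -1.148015
  p ← -0.700000 + (0.19/6)·(k1 + 2k2 + 2k3 + k4) = -0.884216
x=0.190000, p=-0.884216:
  k1 = f(0.190000, -0.884216) = -1.146944
  k2 = f(0.285000, -0.993176) = -1.401742
  k3 = f(0.285000, -1.017382) = -1.484962
  k4 = f(0.380000, -1.166359) = -1.946273
  p ← -0.884216 + (0.19/6)·(k1 + 2k2 + 2k3 + k4) = -1.164993
p(0.38) ≈ -1.1650

-1.1650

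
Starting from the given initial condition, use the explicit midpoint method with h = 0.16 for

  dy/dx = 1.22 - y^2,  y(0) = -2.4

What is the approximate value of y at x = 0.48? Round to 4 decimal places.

-19.1132

Midpoint: k1 = f(x_n, y_n); k2 = f(x_n + h/2, y_n + (h/2)·k1); y_{n+1} = y_n + h·k2.
x=0.000000, y=-2.400000:
  k1 = f(0.000000, -2.400000) = -4.540000
  k2 = f(0.080000, -2.763200) = -6.415274
  y ← -2.400000 + 0.16·(-6.415274) = -3.426444
x=0.160000, y=-3.426444:
  k1 = f(0.160000, -3.426444) = -10.520518
  k2 = f(0.240000, -4.268085) = -16.996552
  y ← -3.426444 + 0.16·(-16.996552) = -6.145892
x=0.320000, y=-6.145892:
  k1 = f(0.320000, -6.145892) = -36.551991
  k2 = f(0.400000, -9.070051) = -81.045834
  y ← -6.145892 + 0.16·(-81.045834) = -19.113226
y(0.48) ≈ -19.1132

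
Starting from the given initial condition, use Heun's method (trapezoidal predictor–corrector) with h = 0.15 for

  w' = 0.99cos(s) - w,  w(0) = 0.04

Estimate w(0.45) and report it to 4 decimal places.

0.3688

Heun: k1 = f(s_n, w_n); k2 = f(s_n + h, w_n + h·k1); w_{n+1} = w_n + (h/2)·(k1 + k2).
s=0.000000, w=0.040000:
  k1 = f(0.000000, 0.040000) = 0.950000
  k2 = f(0.150000, 0.182500) = 0.796383
  w ← 0.040000 + (0.15/2)·(0.950000 + 0.796383) = 0.170979
s=0.150000, w=0.170979:
  k1 = f(0.150000, 0.170979) = 0.807905
  k2 = f(0.300000, 0.292164) = 0.653619
  w ← 0.170979 + (0.15/2)·(0.807905 + 0.653619) = 0.280593
s=0.300000, w=0.280593:
  k1 = f(0.300000, 0.280593) = 0.665190
  k2 = f(0.450000, 0.380372) = 0.511071
  w ← 0.280593 + (0.15/2)·(0.665190 + 0.511071) = 0.368813
w(0.45) ≈ 0.3688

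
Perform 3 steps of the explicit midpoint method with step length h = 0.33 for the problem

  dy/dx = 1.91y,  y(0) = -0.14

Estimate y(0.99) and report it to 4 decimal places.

-0.8565

Midpoint: k1 = f(x_n, y_n); k2 = f(x_n + h/2, y_n + (h/2)·k1); y_{n+1} = y_n + h·k2.
x=0.000000, y=-0.140000:
  k1 = f(0.000000, -0.140000) = -0.267400
  k2 = f(0.165000, -0.184121) = -0.351671
  y ← -0.140000 + 0.33·(-0.351671) = -0.256051
x=0.330000, y=-0.256051:
  k1 = f(0.330000, -0.256051) = -0.489058
  k2 = f(0.495000, -0.336746) = -0.643185
  y ← -0.256051 + 0.33·(-0.643185) = -0.468303
x=0.660000, y=-0.468303:
  k1 = f(0.660000, -0.468303) = -0.894458
  k2 = f(0.825000, -0.615888) = -1.176346
  y ← -0.468303 + 0.33·(-1.176346) = -0.856497
y(0.99) ≈ -0.8565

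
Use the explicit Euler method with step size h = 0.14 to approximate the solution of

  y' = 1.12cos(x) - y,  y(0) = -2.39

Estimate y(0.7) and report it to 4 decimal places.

Euler: y_{n+1} = y_n + h·f(x_n, y_n).
x=0.000000, y=-2.390000: f=3.510000 → y ← -2.390000 + 0.14·3.510000 = -1.898600
x=0.140000, y=-1.898600: f=3.007642 → y ← -1.898600 + 0.14·3.007642 = -1.477530
x=0.280000, y=-1.477530: f=2.553912 → y ← -1.477530 + 0.14·2.553912 = -1.119982
x=0.420000, y=-1.119982: f=2.142642 → y ← -1.119982 + 0.14·2.142642 = -0.820013
x=0.560000, y=-0.820013: f=1.768938 → y ← -0.820013 + 0.14·1.768938 = -0.572361
y(0.7) ≈ -0.5724

-0.5724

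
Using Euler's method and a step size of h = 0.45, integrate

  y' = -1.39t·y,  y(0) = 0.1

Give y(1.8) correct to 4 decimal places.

Euler: y_{n+1} = y_n + h·f(t_n, y_n).
t=0.000000, y=0.100000: f=0.000000 → y ← 0.100000 + 0.45·0.000000 = 0.100000
t=0.450000, y=0.100000: f=-0.062550 → y ← 0.100000 + 0.45·(-0.062550) = 0.071853
t=0.900000, y=0.071853: f=-0.089887 → y ← 0.071853 + 0.45·(-0.089887) = 0.031403
t=1.350000, y=0.031403: f=-0.058928 → y ← 0.031403 + 0.45·(-0.058928) = 0.004886
y(1.8) ≈ 0.0049

0.0049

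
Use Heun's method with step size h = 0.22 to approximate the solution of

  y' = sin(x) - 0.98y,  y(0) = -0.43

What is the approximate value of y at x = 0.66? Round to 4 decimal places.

Heun: k1 = f(x_n, y_n); k2 = f(x_n + h, y_n + h·k1); y_{n+1} = y_n + (h/2)·(k1 + k2).
x=0.000000, y=-0.430000:
  k1 = f(0.000000, -0.430000) = 0.421400
  k2 = f(0.220000, -0.337292) = 0.548776
  y ← -0.430000 + (0.22/2)·(0.421400 + 0.548776) = -0.323281
x=0.220000, y=-0.323281:
  k1 = f(0.220000, -0.323281) = 0.535045
  k2 = f(0.440000, -0.205571) = 0.627399
  y ← -0.323281 + (0.22/2)·(0.535045 + 0.627399) = -0.195412
x=0.440000, y=-0.195412:
  k1 = f(0.440000, -0.195412) = 0.617443
  k2 = f(0.660000, -0.059574) = 0.671500
  y ← -0.195412 + (0.22/2)·(0.617443 + 0.671500) = -0.053628
y(0.66) ≈ -0.0536

-0.0536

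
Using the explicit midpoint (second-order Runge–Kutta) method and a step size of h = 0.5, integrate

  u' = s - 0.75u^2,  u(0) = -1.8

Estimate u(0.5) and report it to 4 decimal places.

Midpoint: k1 = f(s_n, u_n); k2 = f(s_n + h/2, u_n + (h/2)·k1); u_{n+1} = u_n + h·k2.
s=0.000000, u=-1.800000:
  k1 = f(0.000000, -1.800000) = -2.430000
  k2 = f(0.250000, -2.407500) = -4.097042
  u ← -1.800000 + 0.5·(-4.097042) = -3.848521
u(0.5) ≈ -3.8485

-3.8485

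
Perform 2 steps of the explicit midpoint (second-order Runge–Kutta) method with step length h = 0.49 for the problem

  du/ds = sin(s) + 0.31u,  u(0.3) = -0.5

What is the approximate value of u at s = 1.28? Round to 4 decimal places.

Midpoint: k1 = f(s_n, u_n); k2 = f(s_n + h/2, u_n + (h/2)·k1); u_{n+1} = u_n + h·k2.
s=0.300000, u=-0.500000:
  k1 = f(0.300000, -0.500000) = 0.140520
  k2 = f(0.545000, -0.465573) = 0.374091
  u ← -0.500000 + 0.49·0.374091 = -0.316696
s=0.790000, u=-0.316696:
  k1 = f(0.790000, -0.316696) = 0.612178
  k2 = f(1.035000, -0.166712) = 0.808182
  u ← -0.316696 + 0.49·0.808182 = 0.079313
u(1.28) ≈ 0.0793

0.0793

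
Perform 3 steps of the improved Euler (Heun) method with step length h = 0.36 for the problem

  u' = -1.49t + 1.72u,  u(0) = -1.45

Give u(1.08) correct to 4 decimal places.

Heun: k1 = f(t_n, u_n); k2 = f(t_n + h, u_n + h·k1); u_{n+1} = u_n + (h/2)·(k1 + k2).
t=0.000000, u=-1.450000:
  k1 = f(0.000000, -1.450000) = -2.494000
  k2 = f(0.360000, -2.347840) = -4.574685
  u ← -1.450000 + (0.36/2)·(-2.494000 + (-4.574685)) = -2.722363
t=0.360000, u=-2.722363:
  k1 = f(0.360000, -2.722363) = -5.218865
  k2 = f(0.720000, -4.601155) = -8.986786
  u ← -2.722363 + (0.36/2)·(-5.218865 + (-8.986786)) = -5.279380
t=0.720000, u=-5.279380:
  k1 = f(0.720000, -5.279380) = -10.153334
  k2 = f(1.080000, -8.934581) = -16.976679
  u ← -5.279380 + (0.36/2)·(-10.153334 + (-16.976679)) = -10.162783
u(1.08) ≈ -10.1628

-10.1628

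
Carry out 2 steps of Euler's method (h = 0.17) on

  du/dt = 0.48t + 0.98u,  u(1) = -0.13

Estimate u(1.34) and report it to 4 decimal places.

Euler: u_{n+1} = u_n + h·f(t_n, u_n).
t=1.000000, u=-0.130000: f=0.352600 → u ← -0.130000 + 0.17·0.352600 = -0.070058
t=1.170000, u=-0.070058: f=0.492943 → u ← -0.070058 + 0.17·0.492943 = 0.013742
u(1.34) ≈ 0.0137

0.0137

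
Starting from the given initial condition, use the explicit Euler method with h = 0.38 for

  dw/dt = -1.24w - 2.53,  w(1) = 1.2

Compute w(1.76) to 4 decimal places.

-1.1342

Euler: w_{n+1} = w_n + h·f(t_n, w_n).
t=1.000000, w=1.200000: f=-4.018000 → w ← 1.200000 + 0.38·(-4.018000) = -0.326840
t=1.380000, w=-0.326840: f=-2.124718 → w ← -0.326840 + 0.38·(-2.124718) = -1.134233
w(1.76) ≈ -1.1342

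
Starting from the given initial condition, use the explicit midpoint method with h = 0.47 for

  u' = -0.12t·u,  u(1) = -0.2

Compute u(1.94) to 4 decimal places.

-0.1693

Midpoint: k1 = f(t_n, u_n); k2 = f(t_n + h/2, u_n + (h/2)·k1); u_{n+1} = u_n + h·k2.
t=1.000000, u=-0.200000:
  k1 = f(1.000000, -0.200000) = 0.024000
  k2 = f(1.235000, -0.194360) = 0.028804
  u ← -0.200000 + 0.47·0.028804 = -0.186462
t=1.470000, u=-0.186462:
  k1 = f(1.470000, -0.186462) = 0.032892
  k2 = f(1.705000, -0.178732) = 0.036569
  u ← -0.186462 + 0.47·0.036569 = -0.169275
u(1.94) ≈ -0.1693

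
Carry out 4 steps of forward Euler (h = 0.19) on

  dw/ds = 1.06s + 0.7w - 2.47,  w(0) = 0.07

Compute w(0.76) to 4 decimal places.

-1.9200

Euler: w_{n+1} = w_n + h·f(s_n, w_n).
s=0.000000, w=0.070000: f=-2.421000 → w ← 0.070000 + 0.19·(-2.421000) = -0.389990
s=0.190000, w=-0.389990: f=-2.541593 → w ← -0.389990 + 0.19·(-2.541593) = -0.872893
s=0.380000, w=-0.872893: f=-2.678225 → w ← -0.872893 + 0.19·(-2.678225) = -1.381755
s=0.570000, w=-1.381755: f=-2.833029 → w ← -1.381755 + 0.19·(-2.833029) = -1.920031
w(0.76) ≈ -1.9200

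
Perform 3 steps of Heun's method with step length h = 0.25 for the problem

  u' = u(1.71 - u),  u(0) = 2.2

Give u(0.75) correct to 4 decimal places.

1.8330

Heun: k1 = f(x_n, u_n); k2 = f(x_n + h, u_n + h·k1); u_{n+1} = u_n + (h/2)·(k1 + k2).
x=0.000000, u=2.200000:
  k1 = f(0.000000, 2.200000) = -1.078000
  k2 = f(0.250000, 1.930500) = -0.425675
  u ← 2.200000 + (0.25/2)·(-1.078000 + (-0.425675)) = 2.012041
x=0.250000, u=2.012041:
  k1 = f(0.250000, 2.012041) = -0.607718
  k2 = f(0.500000, 1.860111) = -0.279223
  u ← 2.012041 + (0.25/2)·(-0.607718 + (-0.279223)) = 1.901173
x=0.500000, u=1.901173:
  k1 = f(0.500000, 1.901173) = -0.363453
  k2 = f(0.750000, 1.810310) = -0.181592
  u ← 1.901173 + (0.25/2)·(-0.363453 + (-0.181592)) = 1.833042
u(0.75) ≈ 1.8330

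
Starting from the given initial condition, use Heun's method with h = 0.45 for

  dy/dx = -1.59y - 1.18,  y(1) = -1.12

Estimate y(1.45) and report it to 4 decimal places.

-0.9464

Heun: k1 = f(x_n, y_n); k2 = f(x_n + h, y_n + h·k1); y_{n+1} = y_n + (h/2)·(k1 + k2).
x=1.000000, y=-1.120000:
  k1 = f(1.000000, -1.120000) = 0.600800
  k2 = f(1.450000, -0.849640) = 0.170928
  y ← -1.120000 + (0.45/2)·(0.600800 + 0.170928) = -0.946361
y(1.45) ≈ -0.9464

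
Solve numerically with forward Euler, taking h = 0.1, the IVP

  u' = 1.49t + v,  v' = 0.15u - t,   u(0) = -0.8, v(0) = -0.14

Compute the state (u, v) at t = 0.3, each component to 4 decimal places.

-0.8019, -0.2064

Euler on (u,v): u_{n+1} = u_n + h·u', v_{n+1} = v_n + h·v'.
0.000000: (-0.800000, -0.140000); f=(-0.140000, -0.120000) → (-0.814000, -0.152000)
0.100000: (-0.814000, -0.152000); f=(-0.003000, -0.222100) → (-0.814300, -0.174210)
0.200000: (-0.814300, -0.174210); f=(0.123790, -0.322145) → (-0.801921, -0.206425)
(u(0.3), v(0.3)) ≈ (-0.8019, -0.2064)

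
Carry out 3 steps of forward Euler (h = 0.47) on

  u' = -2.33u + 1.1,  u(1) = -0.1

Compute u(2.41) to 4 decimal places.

Euler: u_{n+1} = u_n + h·f(t_n, u_n).
t=1.000000, u=-0.100000: f=1.333000 → u ← -0.100000 + 0.47·1.333000 = 0.526510
t=1.470000, u=0.526510: f=-0.126768 → u ← 0.526510 + 0.47·(-0.126768) = 0.466929
t=1.940000, u=0.466929: f=0.012056 → u ← 0.466929 + 0.47·0.012056 = 0.472595
u(2.41) ≈ 0.4726

0.4726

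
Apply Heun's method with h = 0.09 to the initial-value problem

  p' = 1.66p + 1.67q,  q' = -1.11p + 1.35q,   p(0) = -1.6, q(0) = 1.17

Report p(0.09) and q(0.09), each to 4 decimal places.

-1.6452, 1.4935

Heun on (p,q): k1 = f(t_n, state_n); k2 = f(t_n + h, state_n + h·k1); state_{n+1} = state_n + (h/2)·(k1 + k2).
0.000000: (-1.600000, 1.170000)
  k1 = (-0.702100, 3.355500)
  predictor → (-1.663189, 1.471995)
  k2 = (-0.302662, 3.833333)
  → (-1.645214, 1.493497)
(p(0.09), q(0.09)) ≈ (-1.6452, 1.4935)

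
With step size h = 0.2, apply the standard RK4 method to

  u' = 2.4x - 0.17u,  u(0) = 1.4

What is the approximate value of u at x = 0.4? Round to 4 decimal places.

RK4: k1 = f(x_n, u_n); k2 = f(x_n + h/2, u_n + (h/2)·k1); k3 = f(x_n + h/2, u_n + (h/2)·k2); k4 = f(x_n + h, u_n + h·k3); u_{n+1} = u_n + (h/6)·(k1 + 2k2 + 2k3 + k4).
x=0.000000, u=1.400000:
  k1 = f(0.000000, 1.400000) = -0.238000
  k2 = f(0.100000, 1.376200) = 0.006046
  k3 = f(0.100000, 1.400605) = 0.001897
  k4 = f(0.200000, 1.400379) = 0.241935
  u ← 1.400000 + (0.2/6)·(k1 + 2k2 + 2k3 + k4) = 1.400661
x=0.200000, u=1.400661:
  k1 = f(0.200000, 1.400661) = 0.241888
  k2 = f(0.300000, 1.424849) = 0.477776
  k3 = f(0.300000, 1.448438) = 0.473765
  k4 = f(0.400000, 1.495414) = 0.705780
  u ← 1.400661 + (0.2/6)·(k1 + 2k2 + 2k3 + k4) = 1.495686
u(0.4) ≈ 1.4957

1.4957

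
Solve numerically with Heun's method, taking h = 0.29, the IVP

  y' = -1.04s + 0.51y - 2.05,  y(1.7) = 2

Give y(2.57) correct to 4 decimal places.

-1.5014

Heun: k1 = f(s_n, y_n); k2 = f(s_n + h, y_n + h·k1); y_{n+1} = y_n + (h/2)·(k1 + k2).
s=1.700000, y=2.000000:
  k1 = f(1.700000, 2.000000) = -2.798000
  k2 = f(1.990000, 1.188580) = -3.513424
  y ← 2.000000 + (0.29/2)·(-2.798000 + (-3.513424)) = 1.084843
s=1.990000, y=1.084843:
  k1 = f(1.990000, 1.084843) = -3.566330
  k2 = f(2.280000, 0.050608) = -4.395390
  y ← 1.084843 + (0.29/2)·(-3.566330 + (-4.395390)) = -0.069606
s=2.280000, y=-0.069606:
  k1 = f(2.280000, -0.069606) = -4.456699
  k2 = f(2.570000, -1.362049) = -5.417445
  y ← -0.069606 + (0.29/2)·(-4.456699 + (-5.417445)) = -1.501357
y(2.57) ≈ -1.5014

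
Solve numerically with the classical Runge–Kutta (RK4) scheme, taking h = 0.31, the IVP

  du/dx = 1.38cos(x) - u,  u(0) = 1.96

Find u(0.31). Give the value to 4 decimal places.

RK4: k1 = f(x_n, u_n); k2 = f(x_n + h/2, u_n + (h/2)·k1); k3 = f(x_n + h/2, u_n + (h/2)·k2); k4 = f(x_n + h, u_n + h·k3); u_{n+1} = u_n + (h/6)·(k1 + 2k2 + 2k3 + k4).
x=0.000000, u=1.960000:
  k1 = f(0.000000, 1.960000) = -0.580000
  k2 = f(0.155000, 1.870100) = -0.506644
  k3 = f(0.155000, 1.881470) = -0.518014
  k4 = f(0.310000, 1.799416) = -0.485195
  u ← 1.960000 + (0.31/6)·(k1 + 2k2 + 2k3 + k4) = 1.799084
u(0.31) ≈ 1.7991

1.7991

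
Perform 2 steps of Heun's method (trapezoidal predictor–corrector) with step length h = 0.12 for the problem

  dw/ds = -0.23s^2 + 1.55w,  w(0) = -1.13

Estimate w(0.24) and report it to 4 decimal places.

Heun: k1 = f(s_n, w_n); k2 = f(s_n + h, w_n + h·k1); w_{n+1} = w_n + (h/2)·(k1 + k2).
s=0.000000, w=-1.130000:
  k1 = f(0.000000, -1.130000) = -1.751500
  k2 = f(0.120000, -1.340180) = -2.080591
  w ← -1.130000 + (0.12/2)·(-1.751500 + (-2.080591)) = -1.359925
s=0.120000, w=-1.359925:
  k1 = f(0.120000, -1.359925) = -2.111196
  k2 = f(0.240000, -1.613269) = -2.513815
  w ← -1.359925 + (0.12/2)·(-2.111196 + (-2.513815)) = -1.637426
w(0.24) ≈ -1.6374

-1.6374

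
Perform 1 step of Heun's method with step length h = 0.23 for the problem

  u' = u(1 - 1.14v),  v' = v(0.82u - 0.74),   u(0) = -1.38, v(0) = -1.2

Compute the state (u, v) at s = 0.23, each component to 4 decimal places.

-2.1919, -0.7462

Heun on (u,v): k1 = f(s_n, state_n); k2 = f(s_n + h, state_n + h·k1); state_{n+1} = state_n + (h/2)·(k1 + k2).
0.000000: (-1.380000, -1.200000)
  k1 = (-3.267840, 2.245920)
  predictor → (-2.131603, -0.683438)
  k2 = (-3.792377, 1.700336)
  → (-2.191925, -0.746181)
(u(0.23), v(0.23)) ≈ (-2.1919, -0.7462)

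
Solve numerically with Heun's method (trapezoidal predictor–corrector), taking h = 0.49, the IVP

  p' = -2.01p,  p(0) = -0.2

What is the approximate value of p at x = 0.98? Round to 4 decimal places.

Heun: k1 = f(x_n, p_n); k2 = f(x_n + h, p_n + h·k1); p_{n+1} = p_n + (h/2)·(k1 + k2).
x=0.000000, p=-0.200000:
  k1 = f(0.000000, -0.200000) = 0.402000
  k2 = f(0.490000, -0.003020) = 0.006070
  p ← -0.200000 + (0.49/2)·(0.402000 + 0.006070) = -0.100023
x=0.490000, p=-0.100023:
  k1 = f(0.490000, -0.100023) = 0.201046
  k2 = f(0.980000, -0.001510) = 0.003036
  p ← -0.100023 + (0.49/2)·(0.201046 + 0.003036) = -0.050023
p(0.98) ≈ -0.0500

-0.0500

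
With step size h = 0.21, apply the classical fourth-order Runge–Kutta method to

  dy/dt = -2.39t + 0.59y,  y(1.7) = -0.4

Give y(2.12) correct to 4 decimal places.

RK4: k1 = f(t_n, y_n); k2 = f(t_n + h/2, y_n + (h/2)·k1); k3 = f(t_n + h/2, y_n + (h/2)·k2); k4 = f(t_n + h, y_n + h·k3); y_{n+1} = y_n + (h/6)·(k1 + 2k2 + 2k3 + k4).
t=1.700000, y=-0.400000:
  k1 = f(1.700000, -0.400000) = -4.299000
  k2 = f(1.805000, -0.851395) = -4.816273
  k3 = f(1.805000, -0.905709) = -4.848318
  k4 = f(1.910000, -1.418147) = -5.401607
  y ← -0.400000 + (0.21/6)·(k1 + 2k2 + 2k3 + k4) = -1.416043
t=1.910000, y=-1.416043:
  k1 = f(1.910000, -1.416043) = -5.400365
  k2 = f(2.015000, -1.983081) = -5.985868
  k3 = f(2.015000, -2.044559) = -6.022140
  k4 = f(2.120000, -2.680692) = -6.648408
  y ← -1.416043 + (0.21/6)·(k1 + 2k2 + 2k3 + k4) = -2.678310
y(2.12) ≈ -2.6783

-2.6783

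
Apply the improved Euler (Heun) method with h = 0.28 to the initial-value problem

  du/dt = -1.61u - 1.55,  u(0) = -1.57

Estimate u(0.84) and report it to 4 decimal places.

Heun: k1 = f(t_n, u_n); k2 = f(t_n + h, u_n + h·k1); u_{n+1} = u_n + (h/2)·(k1 + k2).
t=0.000000, u=-1.570000:
  k1 = f(0.000000, -1.570000) = 0.977700
  k2 = f(0.280000, -1.296244) = 0.536953
  u ← -1.570000 + (0.28/2)·(0.977700 + 0.536953) = -1.357949
t=0.280000, u=-1.357949:
  k1 = f(0.280000, -1.357949) = 0.636297
  k2 = f(0.560000, -1.179785) = 0.349454
  u ← -1.357949 + (0.28/2)·(0.636297 + 0.349454) = -1.219943
t=0.560000, u=-1.219943:
  k1 = f(0.560000, -1.219943) = 0.414109
  k2 = f(0.840000, -1.103993) = 0.227429
  u ← -1.219943 + (0.28/2)·(0.414109 + 0.227429) = -1.130128
u(0.84) ≈ -1.1301

-1.1301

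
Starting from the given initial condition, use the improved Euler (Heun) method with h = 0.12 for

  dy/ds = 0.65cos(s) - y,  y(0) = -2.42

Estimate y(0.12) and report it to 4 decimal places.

-2.0740

Heun: k1 = f(s_n, y_n); k2 = f(s_n + h, y_n + h·k1); y_{n+1} = y_n + (h/2)·(k1 + k2).
s=0.000000, y=-2.420000:
  k1 = f(0.000000, -2.420000) = 3.070000
  k2 = f(0.120000, -2.051600) = 2.696926
  y ← -2.420000 + (0.12/2)·(3.070000 + 2.696926) = -2.073984
y(0.12) ≈ -2.0740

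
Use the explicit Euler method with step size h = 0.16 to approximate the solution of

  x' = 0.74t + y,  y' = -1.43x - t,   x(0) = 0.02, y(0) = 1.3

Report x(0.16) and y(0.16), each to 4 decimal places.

0.2280, 1.2954

Euler on (x,y): x_{n+1} = x_n + h·x', y_{n+1} = y_n + h·y'.
0.000000: (0.020000, 1.300000); f=(1.300000, -0.028600) → (0.228000, 1.295424)
(x(0.16), y(0.16)) ≈ (0.2280, 1.2954)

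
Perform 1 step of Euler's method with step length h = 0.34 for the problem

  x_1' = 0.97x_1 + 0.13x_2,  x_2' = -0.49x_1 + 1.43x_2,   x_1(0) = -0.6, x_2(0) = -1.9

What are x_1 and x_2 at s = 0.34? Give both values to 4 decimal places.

Euler on (x_1,x_2): x_1_{n+1} = x_1_n + h·x_1', x_2_{n+1} = x_2_n + h·x_2'.
0.000000: (-0.600000, -1.900000); f=(-0.829000, -2.423000) → (-0.881860, -2.723820)
(x_1(0.34), x_2(0.34)) ≈ (-0.8819, -2.7238)

-0.8819, -2.7238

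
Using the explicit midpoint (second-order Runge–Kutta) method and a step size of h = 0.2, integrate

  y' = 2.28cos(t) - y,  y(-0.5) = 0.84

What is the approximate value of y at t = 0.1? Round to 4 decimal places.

Midpoint: k1 = f(t_n, y_n); k2 = f(t_n + h/2, y_n + (h/2)·k1); y_{n+1} = y_n + h·k2.
t=-0.500000, y=0.840000:
  k1 = f(-0.500000, 0.840000) = 1.160888
  k2 = f(-0.400000, 0.956089) = 1.143930
  y ← 0.840000 + 0.2·1.143930 = 1.068786
t=-0.300000, y=1.068786:
  k1 = f(-0.300000, 1.068786) = 1.109381
  k2 = f(-0.200000, 1.179724) = 1.054828
  y ← 1.068786 + 0.2·1.054828 = 1.279752
t=-0.100000, y=1.279752:
  k1 = f(-0.100000, 1.279752) = 0.988858
  k2 = f(0.000000, 1.378637) = 0.901363
  y ← 1.279752 + 0.2·0.901363 = 1.460024
y(0.1) ≈ 1.4600

1.4600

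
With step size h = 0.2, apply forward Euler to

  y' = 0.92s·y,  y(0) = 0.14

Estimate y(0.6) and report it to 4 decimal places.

Euler: y_{n+1} = y_n + h·f(s_n, y_n).
s=0.000000, y=0.140000: f=0.000000 → y ← 0.140000 + 0.2·0.000000 = 0.140000
s=0.200000, y=0.140000: f=0.025760 → y ← 0.140000 + 0.2·0.025760 = 0.145152
s=0.400000, y=0.145152: f=0.053416 → y ← 0.145152 + 0.2·0.053416 = 0.155835
y(0.6) ≈ 0.1558

0.1558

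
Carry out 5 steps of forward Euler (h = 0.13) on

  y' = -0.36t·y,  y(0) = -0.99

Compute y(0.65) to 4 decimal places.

Euler: y_{n+1} = y_n + h·f(t_n, y_n).
t=0.000000, y=-0.990000: f=0.000000 → y ← -0.990000 + 0.13·0.000000 = -0.990000
t=0.130000, y=-0.990000: f=0.046332 → y ← -0.990000 + 0.13·0.046332 = -0.983977
t=0.260000, y=-0.983977: f=0.092100 → y ← -0.983977 + 0.13·0.092100 = -0.972004
t=0.390000, y=-0.972004: f=0.136469 → y ← -0.972004 + 0.13·0.136469 = -0.954263
t=0.520000, y=-0.954263: f=0.178638 → y ← -0.954263 + 0.13·0.178638 = -0.931040
y(0.65) ≈ -0.9310

-0.9310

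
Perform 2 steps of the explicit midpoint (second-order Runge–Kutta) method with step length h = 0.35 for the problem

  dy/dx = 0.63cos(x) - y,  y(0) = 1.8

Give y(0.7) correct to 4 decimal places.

Midpoint: k1 = f(x_n, y_n); k2 = f(x_n + h/2, y_n + (h/2)·k1); y_{n+1} = y_n + h·k2.
x=0.000000, y=1.800000:
  k1 = f(0.000000, 1.800000) = -1.170000
  k2 = f(0.175000, 1.595250) = -0.974872
  y ← 1.800000 + 0.35·(-0.974872) = 1.458795
x=0.350000, y=1.458795:
  k1 = f(0.350000, 1.458795) = -0.866990
  k2 = f(0.525000, 1.307071) = -0.761917
  y ← 1.458795 + 0.35·(-0.761917) = 1.192124
y(0.7) ≈ 1.1921

1.1921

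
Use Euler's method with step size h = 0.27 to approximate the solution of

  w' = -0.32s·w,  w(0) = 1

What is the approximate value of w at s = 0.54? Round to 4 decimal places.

Euler: w_{n+1} = w_n + h·f(s_n, w_n).
s=0.000000, w=1.000000: f=0.000000 → w ← 1.000000 + 0.27·0.000000 = 1.000000
s=0.270000, w=1.000000: f=-0.086400 → w ← 1.000000 + 0.27·(-0.086400) = 0.976672
w(0.54) ≈ 0.9767

0.9767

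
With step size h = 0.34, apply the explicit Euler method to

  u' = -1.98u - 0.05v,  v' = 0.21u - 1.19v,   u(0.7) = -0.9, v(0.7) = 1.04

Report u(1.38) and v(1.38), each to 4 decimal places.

-0.1113, 0.3082

Euler on (u,v): u_{n+1} = u_n + h·u', v_{n+1} = v_n + h·v'.
0.700000: (-0.900000, 1.040000); f=(1.730000, -1.426600) → (-0.311800, 0.554956)
1.040000: (-0.311800, 0.554956); f=(0.589616, -0.725876) → (-0.111330, 0.308158)
(u(1.38), v(1.38)) ≈ (-0.1113, 0.3082)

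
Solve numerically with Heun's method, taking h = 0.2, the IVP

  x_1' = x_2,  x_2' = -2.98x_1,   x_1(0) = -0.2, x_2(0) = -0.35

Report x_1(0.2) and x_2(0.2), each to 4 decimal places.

Heun on (x_1,x_2): k1 = f(t_n, state_n); k2 = f(t_n + h, state_n + h·k1); state_{n+1} = state_n + (h/2)·(k1 + k2).
0.000000: (-0.200000, -0.350000)
  k1 = (-0.350000, 0.596000)
  predictor → (-0.270000, -0.230800)
  k2 = (-0.230800, 0.804600)
  → (-0.258080, -0.209940)
(x_1(0.2), x_2(0.2)) ≈ (-0.2581, -0.2099)

-0.2581, -0.2099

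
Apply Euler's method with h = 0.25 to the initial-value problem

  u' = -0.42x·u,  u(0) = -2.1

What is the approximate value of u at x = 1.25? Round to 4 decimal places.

-1.5975

Euler: u_{n+1} = u_n + h·f(x_n, u_n).
x=0.000000, u=-2.100000: f=0.000000 → u ← -2.100000 + 0.25·0.000000 = -2.100000
x=0.250000, u=-2.100000: f=0.220500 → u ← -2.100000 + 0.25·0.220500 = -2.044875
x=0.500000, u=-2.044875: f=0.429424 → u ← -2.044875 + 0.25·0.429424 = -1.937519
x=0.750000, u=-1.937519: f=0.610319 → u ← -1.937519 + 0.25·0.610319 = -1.784939
x=1.000000, u=-1.784939: f=0.749675 → u ← -1.784939 + 0.25·0.749675 = -1.597521
u(1.25) ≈ -1.5975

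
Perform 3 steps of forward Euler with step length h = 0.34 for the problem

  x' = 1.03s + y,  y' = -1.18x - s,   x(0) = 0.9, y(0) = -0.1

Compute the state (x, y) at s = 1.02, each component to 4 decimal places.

0.7522, -1.4876

Euler on (x,y): x_{n+1} = x_n + h·x', y_{n+1} = y_n + h·y'.
0.000000: (0.900000, -0.100000); f=(-0.100000, -1.062000) → (0.866000, -0.461080)
0.340000: (0.866000, -0.461080); f=(-0.110880, -1.361880) → (0.828301, -0.924119)
0.680000: (0.828301, -0.924119); f=(-0.223719, -1.657395) → (0.752236, -1.487633)
(x(1.02), y(1.02)) ≈ (0.7522, -1.4876)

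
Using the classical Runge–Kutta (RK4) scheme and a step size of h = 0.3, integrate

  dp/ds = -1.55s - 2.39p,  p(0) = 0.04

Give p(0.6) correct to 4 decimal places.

-0.1732

RK4: k1 = f(s_n, p_n); k2 = f(s_n + h/2, p_n + (h/2)·k1); k3 = f(s_n + h/2, p_n + (h/2)·k2); k4 = f(s_n + h, p_n + h·k3); p_{n+1} = p_n + (h/6)·(k1 + 2k2 + 2k3 + k4).
s=0.000000, p=0.040000:
  k1 = f(0.000000, 0.040000) = -0.095600
  k2 = f(0.150000, 0.025660) = -0.293827
  k3 = f(0.150000, -0.004074) = -0.222763
  k4 = f(0.300000, -0.026829) = -0.400879
  p ← 0.040000 + (0.3/6)·(k1 + 2k2 + 2k3 + k4) = -0.036483
s=0.300000, p=-0.036483:
  k1 = f(0.300000, -0.036483) = -0.377806
  k2 = f(0.450000, -0.093154) = -0.474862
  k3 = f(0.450000, -0.107712) = -0.440068
  k4 = f(0.600000, -0.168503) = -0.527277
  p ← -0.036483 + (0.3/6)·(k1 + 2k2 + 2k3 + k4) = -0.173230
p(0.6) ≈ -0.1732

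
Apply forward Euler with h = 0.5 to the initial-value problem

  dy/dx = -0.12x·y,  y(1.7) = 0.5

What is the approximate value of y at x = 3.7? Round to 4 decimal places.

Euler: y_{n+1} = y_n + h·f(x_n, y_n).
x=1.700000, y=0.500000: f=-0.102000 → y ← 0.500000 + 0.5·(-0.102000) = 0.449000
x=2.200000, y=0.449000: f=-0.118536 → y ← 0.449000 + 0.5·(-0.118536) = 0.389732
x=2.700000, y=0.389732: f=-0.126273 → y ← 0.389732 + 0.5·(-0.126273) = 0.326595
x=3.200000, y=0.326595: f=-0.125413 → y ← 0.326595 + 0.5·(-0.125413) = 0.263889
y(3.7) ≈ 0.2639

0.2639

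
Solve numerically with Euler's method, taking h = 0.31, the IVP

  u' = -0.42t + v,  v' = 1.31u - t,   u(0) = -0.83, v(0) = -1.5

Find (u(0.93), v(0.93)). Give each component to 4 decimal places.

Euler on (u,v): u_{n+1} = u_n + h·u', v_{n+1} = v_n + h·v'.
0.000000: (-0.830000, -1.500000); f=(-1.500000, -1.087300) → (-1.295000, -1.837063)
0.310000: (-1.295000, -1.837063); f=(-1.967263, -2.006450) → (-1.904852, -2.459062)
0.620000: (-1.904852, -2.459062); f=(-2.719462, -3.115356) → (-2.747885, -3.424823)
(u(0.93), v(0.93)) ≈ (-2.7479, -3.4248)

-2.7479, -3.4248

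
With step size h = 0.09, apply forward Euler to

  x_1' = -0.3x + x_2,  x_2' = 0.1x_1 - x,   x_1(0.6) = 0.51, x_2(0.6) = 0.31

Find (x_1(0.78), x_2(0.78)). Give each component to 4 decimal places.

0.5265, 0.2032

Euler on (x_1,x_2): x_1_{n+1} = x_1_n + h·x_1', x_2_{n+1} = x_2_n + h·x_2'.
0.600000: (0.510000, 0.310000); f=(0.130000, -0.549000) → (0.521700, 0.260590)
0.690000: (0.521700, 0.260590); f=(0.053590, -0.637830) → (0.526523, 0.203185)
(x_1(0.78), x_2(0.78)) ≈ (0.5265, 0.2032)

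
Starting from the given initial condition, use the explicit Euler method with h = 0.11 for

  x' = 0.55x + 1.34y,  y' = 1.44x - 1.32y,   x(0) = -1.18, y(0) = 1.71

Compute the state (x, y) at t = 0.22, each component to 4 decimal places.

Euler on (x,y): x_{n+1} = x_n + h·x', y_{n+1} = y_n + h·y'.
0.000000: (-1.180000, 1.710000); f=(1.642400, -3.956400) → (-0.999336, 1.274796)
0.110000: (-0.999336, 1.274796); f=(1.158592, -3.121775) → (-0.871891, 0.931401)
(x(0.22), y(0.22)) ≈ (-0.8719, 0.9314)

-0.8719, 0.9314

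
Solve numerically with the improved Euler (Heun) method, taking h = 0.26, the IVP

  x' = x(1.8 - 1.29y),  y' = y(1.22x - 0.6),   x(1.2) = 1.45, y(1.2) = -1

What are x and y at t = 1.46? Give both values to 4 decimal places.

Heun on (x,y): k1 = f(t_n, state_n); k2 = f(t_n + h, state_n + h·k1); state_{n+1} = state_n + (h/2)·(k1 + k2).
1.200000: (1.450000, -1.000000)
  k1 = (4.480500, -1.169000)
  predictor → (2.614930, -1.303940)
  k2 = (9.105402, -3.377484)
  → (3.216167, -1.591043)
(x(1.46), y(1.46)) ≈ (3.2162, -1.5910)

3.2162, -1.5910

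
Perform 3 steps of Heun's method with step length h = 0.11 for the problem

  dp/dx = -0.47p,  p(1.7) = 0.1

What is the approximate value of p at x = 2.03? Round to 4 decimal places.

Heun: k1 = f(x_n, p_n); k2 = f(x_n + h, p_n + h·k1); p_{n+1} = p_n + (h/2)·(k1 + k2).
x=1.700000, p=0.100000:
  k1 = f(1.700000, 0.100000) = -0.047000
  k2 = f(1.810000, 0.094830) = -0.044570
  p ← 0.100000 + (0.11/2)·(-0.047000 + (-0.044570)) = 0.094964
x=1.810000, p=0.094964:
  k1 = f(1.810000, 0.094964) = -0.044633
  k2 = f(1.920000, 0.090054) = -0.042325
  p ← 0.094964 + (0.11/2)·(-0.044633 + (-0.042325)) = 0.090181
x=1.920000, p=0.090181:
  k1 = f(1.920000, 0.090181) = -0.042385
  k2 = f(2.030000, 0.085519) = -0.040194
  p ← 0.090181 + (0.11/2)·(-0.042385 + (-0.040194)) = 0.085639
p(2.03) ≈ 0.0856

0.0856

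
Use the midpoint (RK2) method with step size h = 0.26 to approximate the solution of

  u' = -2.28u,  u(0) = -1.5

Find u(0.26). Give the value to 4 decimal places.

Midpoint: k1 = f(x_n, u_n); k2 = f(x_n + h/2, u_n + (h/2)·k1); u_{n+1} = u_n + h·k2.
x=0.000000, u=-1.500000:
  k1 = f(0.000000, -1.500000) = 3.420000
  k2 = f(0.130000, -1.055400) = 2.406312
  u ← -1.500000 + 0.26·2.406312 = -0.874359
u(0.26) ≈ -0.8744

-0.8744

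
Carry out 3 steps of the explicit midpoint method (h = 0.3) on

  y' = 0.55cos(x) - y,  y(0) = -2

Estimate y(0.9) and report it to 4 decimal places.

-0.5568

Midpoint: k1 = f(x_n, y_n); k2 = f(x_n + h/2, y_n + (h/2)·k1); y_{n+1} = y_n + h·k2.
x=0.000000, y=-2.000000:
  k1 = f(0.000000, -2.000000) = 2.550000
  k2 = f(0.150000, -1.617500) = 2.161324
  y ← -2.000000 + 0.3·2.161324 = -1.351603
x=0.300000, y=-1.351603:
  k1 = f(0.300000, -1.351603) = 1.877038
  k2 = f(0.450000, -1.070047) = 1.565293
  y ← -1.351603 + 0.3·1.565293 = -0.882015
x=0.600000, y=-0.882015:
  k1 = f(0.600000, -0.882015) = 1.335949
  k2 = f(0.750000, -0.681622) = 1.084051
  y ← -0.882015 + 0.3·1.084051 = -0.556799
y(0.9) ≈ -0.5568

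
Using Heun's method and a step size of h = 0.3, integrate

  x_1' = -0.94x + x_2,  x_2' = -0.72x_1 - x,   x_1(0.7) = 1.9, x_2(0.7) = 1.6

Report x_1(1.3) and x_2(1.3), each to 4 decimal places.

1.8828, 0.1180

Heun on (x_1,x_2): k1 = f(x_n, state_n); k2 = f(x_n + h, state_n + h·k1); state_{n+1} = state_n + (h/2)·(k1 + k2).
0.700000: (1.900000, 1.600000)
  k1 = (0.942000, -2.068000)
  predictor → (2.182600, 0.979600)
  k2 = (0.039600, -2.571472)
  → (2.047240, 0.904079)
1.000000: (2.047240, 0.904079)
  k1 = (-0.035921, -2.474013)
  predictor → (2.036464, 0.161875)
  k2 = (-1.060125, -2.766254)
  → (1.882833, 0.118039)
(x_1(1.3), x_2(1.3)) ≈ (1.8828, 0.1180)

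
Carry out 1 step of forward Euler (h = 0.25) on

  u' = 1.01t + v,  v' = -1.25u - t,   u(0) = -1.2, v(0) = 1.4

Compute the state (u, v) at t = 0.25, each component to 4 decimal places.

-0.8500, 1.7750

Euler on (u,v): u_{n+1} = u_n + h·u', v_{n+1} = v_n + h·v'.
0.000000: (-1.200000, 1.400000); f=(1.400000, 1.500000) → (-0.850000, 1.775000)
(u(0.25), v(0.25)) ≈ (-0.8500, 1.7750)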